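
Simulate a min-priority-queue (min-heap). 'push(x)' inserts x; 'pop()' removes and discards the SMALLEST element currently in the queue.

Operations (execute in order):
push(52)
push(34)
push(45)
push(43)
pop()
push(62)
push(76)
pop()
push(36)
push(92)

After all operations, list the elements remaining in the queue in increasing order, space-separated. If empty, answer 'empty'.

push(52): heap contents = [52]
push(34): heap contents = [34, 52]
push(45): heap contents = [34, 45, 52]
push(43): heap contents = [34, 43, 45, 52]
pop() → 34: heap contents = [43, 45, 52]
push(62): heap contents = [43, 45, 52, 62]
push(76): heap contents = [43, 45, 52, 62, 76]
pop() → 43: heap contents = [45, 52, 62, 76]
push(36): heap contents = [36, 45, 52, 62, 76]
push(92): heap contents = [36, 45, 52, 62, 76, 92]

Answer: 36 45 52 62 76 92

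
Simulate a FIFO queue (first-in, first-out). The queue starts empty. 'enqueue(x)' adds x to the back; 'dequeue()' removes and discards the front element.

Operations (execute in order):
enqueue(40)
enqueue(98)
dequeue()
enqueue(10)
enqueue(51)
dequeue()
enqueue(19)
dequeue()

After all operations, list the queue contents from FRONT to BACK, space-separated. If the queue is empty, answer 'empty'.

Answer: 51 19

Derivation:
enqueue(40): [40]
enqueue(98): [40, 98]
dequeue(): [98]
enqueue(10): [98, 10]
enqueue(51): [98, 10, 51]
dequeue(): [10, 51]
enqueue(19): [10, 51, 19]
dequeue(): [51, 19]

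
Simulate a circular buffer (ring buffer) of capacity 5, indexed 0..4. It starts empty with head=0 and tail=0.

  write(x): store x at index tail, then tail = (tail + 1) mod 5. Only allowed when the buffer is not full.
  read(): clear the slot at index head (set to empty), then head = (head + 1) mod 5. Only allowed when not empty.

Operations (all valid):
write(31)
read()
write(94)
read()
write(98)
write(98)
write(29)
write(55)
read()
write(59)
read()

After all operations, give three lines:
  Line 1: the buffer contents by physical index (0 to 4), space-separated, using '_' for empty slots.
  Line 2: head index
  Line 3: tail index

Answer: 55 59 _ _ 29
4
2

Derivation:
write(31): buf=[31 _ _ _ _], head=0, tail=1, size=1
read(): buf=[_ _ _ _ _], head=1, tail=1, size=0
write(94): buf=[_ 94 _ _ _], head=1, tail=2, size=1
read(): buf=[_ _ _ _ _], head=2, tail=2, size=0
write(98): buf=[_ _ 98 _ _], head=2, tail=3, size=1
write(98): buf=[_ _ 98 98 _], head=2, tail=4, size=2
write(29): buf=[_ _ 98 98 29], head=2, tail=0, size=3
write(55): buf=[55 _ 98 98 29], head=2, tail=1, size=4
read(): buf=[55 _ _ 98 29], head=3, tail=1, size=3
write(59): buf=[55 59 _ 98 29], head=3, tail=2, size=4
read(): buf=[55 59 _ _ 29], head=4, tail=2, size=3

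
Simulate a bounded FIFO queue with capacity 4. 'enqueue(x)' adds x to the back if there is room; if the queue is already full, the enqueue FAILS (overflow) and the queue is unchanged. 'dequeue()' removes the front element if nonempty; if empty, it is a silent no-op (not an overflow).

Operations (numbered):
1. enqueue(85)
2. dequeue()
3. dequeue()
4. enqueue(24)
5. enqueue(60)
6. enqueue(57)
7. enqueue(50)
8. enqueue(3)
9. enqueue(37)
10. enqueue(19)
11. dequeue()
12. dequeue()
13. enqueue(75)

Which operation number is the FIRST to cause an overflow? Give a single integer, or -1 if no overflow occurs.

Answer: 8

Derivation:
1. enqueue(85): size=1
2. dequeue(): size=0
3. dequeue(): empty, no-op, size=0
4. enqueue(24): size=1
5. enqueue(60): size=2
6. enqueue(57): size=3
7. enqueue(50): size=4
8. enqueue(3): size=4=cap → OVERFLOW (fail)
9. enqueue(37): size=4=cap → OVERFLOW (fail)
10. enqueue(19): size=4=cap → OVERFLOW (fail)
11. dequeue(): size=3
12. dequeue(): size=2
13. enqueue(75): size=3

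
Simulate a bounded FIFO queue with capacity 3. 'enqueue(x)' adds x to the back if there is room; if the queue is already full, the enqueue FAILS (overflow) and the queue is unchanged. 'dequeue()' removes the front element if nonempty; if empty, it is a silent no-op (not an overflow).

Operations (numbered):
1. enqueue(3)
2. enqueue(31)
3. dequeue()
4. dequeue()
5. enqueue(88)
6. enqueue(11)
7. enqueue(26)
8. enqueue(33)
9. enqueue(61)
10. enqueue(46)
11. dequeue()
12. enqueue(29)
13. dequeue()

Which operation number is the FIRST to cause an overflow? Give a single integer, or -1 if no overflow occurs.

1. enqueue(3): size=1
2. enqueue(31): size=2
3. dequeue(): size=1
4. dequeue(): size=0
5. enqueue(88): size=1
6. enqueue(11): size=2
7. enqueue(26): size=3
8. enqueue(33): size=3=cap → OVERFLOW (fail)
9. enqueue(61): size=3=cap → OVERFLOW (fail)
10. enqueue(46): size=3=cap → OVERFLOW (fail)
11. dequeue(): size=2
12. enqueue(29): size=3
13. dequeue(): size=2

Answer: 8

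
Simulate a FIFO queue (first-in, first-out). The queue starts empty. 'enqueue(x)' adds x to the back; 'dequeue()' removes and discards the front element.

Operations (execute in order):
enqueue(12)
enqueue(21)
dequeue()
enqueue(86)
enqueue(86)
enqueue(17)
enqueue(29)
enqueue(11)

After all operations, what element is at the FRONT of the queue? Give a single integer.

enqueue(12): queue = [12]
enqueue(21): queue = [12, 21]
dequeue(): queue = [21]
enqueue(86): queue = [21, 86]
enqueue(86): queue = [21, 86, 86]
enqueue(17): queue = [21, 86, 86, 17]
enqueue(29): queue = [21, 86, 86, 17, 29]
enqueue(11): queue = [21, 86, 86, 17, 29, 11]

Answer: 21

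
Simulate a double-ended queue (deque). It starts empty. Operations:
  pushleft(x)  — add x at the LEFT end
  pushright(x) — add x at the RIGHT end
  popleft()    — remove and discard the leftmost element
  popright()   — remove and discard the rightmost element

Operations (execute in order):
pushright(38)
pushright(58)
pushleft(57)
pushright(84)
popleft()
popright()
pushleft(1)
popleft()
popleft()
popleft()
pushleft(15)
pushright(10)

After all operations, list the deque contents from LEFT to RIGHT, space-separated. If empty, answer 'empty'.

Answer: 15 10

Derivation:
pushright(38): [38]
pushright(58): [38, 58]
pushleft(57): [57, 38, 58]
pushright(84): [57, 38, 58, 84]
popleft(): [38, 58, 84]
popright(): [38, 58]
pushleft(1): [1, 38, 58]
popleft(): [38, 58]
popleft(): [58]
popleft(): []
pushleft(15): [15]
pushright(10): [15, 10]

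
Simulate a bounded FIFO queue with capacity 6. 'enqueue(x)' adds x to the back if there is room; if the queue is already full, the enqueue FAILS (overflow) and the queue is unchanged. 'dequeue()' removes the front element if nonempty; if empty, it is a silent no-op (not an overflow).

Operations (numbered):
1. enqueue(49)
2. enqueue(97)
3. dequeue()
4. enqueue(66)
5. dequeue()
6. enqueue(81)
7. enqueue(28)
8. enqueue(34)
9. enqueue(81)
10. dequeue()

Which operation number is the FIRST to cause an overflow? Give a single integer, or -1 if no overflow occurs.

1. enqueue(49): size=1
2. enqueue(97): size=2
3. dequeue(): size=1
4. enqueue(66): size=2
5. dequeue(): size=1
6. enqueue(81): size=2
7. enqueue(28): size=3
8. enqueue(34): size=4
9. enqueue(81): size=5
10. dequeue(): size=4

Answer: -1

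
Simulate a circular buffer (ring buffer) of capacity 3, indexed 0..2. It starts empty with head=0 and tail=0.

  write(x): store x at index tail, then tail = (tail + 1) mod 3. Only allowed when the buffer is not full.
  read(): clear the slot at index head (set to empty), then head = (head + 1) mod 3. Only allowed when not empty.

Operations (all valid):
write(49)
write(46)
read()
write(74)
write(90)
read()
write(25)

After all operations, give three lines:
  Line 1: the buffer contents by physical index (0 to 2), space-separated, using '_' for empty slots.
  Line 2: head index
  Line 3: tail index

Answer: 90 25 74
2
2

Derivation:
write(49): buf=[49 _ _], head=0, tail=1, size=1
write(46): buf=[49 46 _], head=0, tail=2, size=2
read(): buf=[_ 46 _], head=1, tail=2, size=1
write(74): buf=[_ 46 74], head=1, tail=0, size=2
write(90): buf=[90 46 74], head=1, tail=1, size=3
read(): buf=[90 _ 74], head=2, tail=1, size=2
write(25): buf=[90 25 74], head=2, tail=2, size=3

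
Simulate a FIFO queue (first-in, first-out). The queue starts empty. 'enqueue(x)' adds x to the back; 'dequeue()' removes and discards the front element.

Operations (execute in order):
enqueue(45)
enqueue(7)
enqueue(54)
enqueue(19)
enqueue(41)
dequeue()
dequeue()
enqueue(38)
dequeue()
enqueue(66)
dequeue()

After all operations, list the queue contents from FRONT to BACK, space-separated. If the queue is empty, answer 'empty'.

Answer: 41 38 66

Derivation:
enqueue(45): [45]
enqueue(7): [45, 7]
enqueue(54): [45, 7, 54]
enqueue(19): [45, 7, 54, 19]
enqueue(41): [45, 7, 54, 19, 41]
dequeue(): [7, 54, 19, 41]
dequeue(): [54, 19, 41]
enqueue(38): [54, 19, 41, 38]
dequeue(): [19, 41, 38]
enqueue(66): [19, 41, 38, 66]
dequeue(): [41, 38, 66]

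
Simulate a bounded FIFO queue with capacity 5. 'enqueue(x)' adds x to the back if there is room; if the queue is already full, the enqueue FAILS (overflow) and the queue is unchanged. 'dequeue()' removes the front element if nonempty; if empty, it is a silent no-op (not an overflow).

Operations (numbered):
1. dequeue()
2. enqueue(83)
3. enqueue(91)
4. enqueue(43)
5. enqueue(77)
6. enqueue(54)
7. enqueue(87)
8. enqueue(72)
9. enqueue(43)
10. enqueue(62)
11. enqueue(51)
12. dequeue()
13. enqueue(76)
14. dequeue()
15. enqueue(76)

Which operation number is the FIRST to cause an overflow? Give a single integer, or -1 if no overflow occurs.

Answer: 7

Derivation:
1. dequeue(): empty, no-op, size=0
2. enqueue(83): size=1
3. enqueue(91): size=2
4. enqueue(43): size=3
5. enqueue(77): size=4
6. enqueue(54): size=5
7. enqueue(87): size=5=cap → OVERFLOW (fail)
8. enqueue(72): size=5=cap → OVERFLOW (fail)
9. enqueue(43): size=5=cap → OVERFLOW (fail)
10. enqueue(62): size=5=cap → OVERFLOW (fail)
11. enqueue(51): size=5=cap → OVERFLOW (fail)
12. dequeue(): size=4
13. enqueue(76): size=5
14. dequeue(): size=4
15. enqueue(76): size=5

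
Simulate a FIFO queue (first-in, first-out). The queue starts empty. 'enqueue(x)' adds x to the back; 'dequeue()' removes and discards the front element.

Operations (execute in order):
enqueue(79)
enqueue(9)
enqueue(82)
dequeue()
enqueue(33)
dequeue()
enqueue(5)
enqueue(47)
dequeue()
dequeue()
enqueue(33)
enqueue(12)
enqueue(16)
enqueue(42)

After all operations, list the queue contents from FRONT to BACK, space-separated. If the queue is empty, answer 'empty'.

enqueue(79): [79]
enqueue(9): [79, 9]
enqueue(82): [79, 9, 82]
dequeue(): [9, 82]
enqueue(33): [9, 82, 33]
dequeue(): [82, 33]
enqueue(5): [82, 33, 5]
enqueue(47): [82, 33, 5, 47]
dequeue(): [33, 5, 47]
dequeue(): [5, 47]
enqueue(33): [5, 47, 33]
enqueue(12): [5, 47, 33, 12]
enqueue(16): [5, 47, 33, 12, 16]
enqueue(42): [5, 47, 33, 12, 16, 42]

Answer: 5 47 33 12 16 42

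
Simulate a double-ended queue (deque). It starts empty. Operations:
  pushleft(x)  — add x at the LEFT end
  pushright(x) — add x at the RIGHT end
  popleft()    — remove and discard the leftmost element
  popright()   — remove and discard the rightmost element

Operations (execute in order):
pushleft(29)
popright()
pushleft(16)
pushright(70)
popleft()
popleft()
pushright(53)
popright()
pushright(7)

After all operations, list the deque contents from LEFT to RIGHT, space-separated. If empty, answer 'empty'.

pushleft(29): [29]
popright(): []
pushleft(16): [16]
pushright(70): [16, 70]
popleft(): [70]
popleft(): []
pushright(53): [53]
popright(): []
pushright(7): [7]

Answer: 7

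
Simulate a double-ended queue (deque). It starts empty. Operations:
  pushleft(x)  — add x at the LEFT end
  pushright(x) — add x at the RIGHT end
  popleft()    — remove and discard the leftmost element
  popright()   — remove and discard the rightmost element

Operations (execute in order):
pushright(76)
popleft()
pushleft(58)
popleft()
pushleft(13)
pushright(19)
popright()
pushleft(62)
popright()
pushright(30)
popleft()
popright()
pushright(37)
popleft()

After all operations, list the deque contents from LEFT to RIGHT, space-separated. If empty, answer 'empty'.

Answer: empty

Derivation:
pushright(76): [76]
popleft(): []
pushleft(58): [58]
popleft(): []
pushleft(13): [13]
pushright(19): [13, 19]
popright(): [13]
pushleft(62): [62, 13]
popright(): [62]
pushright(30): [62, 30]
popleft(): [30]
popright(): []
pushright(37): [37]
popleft(): []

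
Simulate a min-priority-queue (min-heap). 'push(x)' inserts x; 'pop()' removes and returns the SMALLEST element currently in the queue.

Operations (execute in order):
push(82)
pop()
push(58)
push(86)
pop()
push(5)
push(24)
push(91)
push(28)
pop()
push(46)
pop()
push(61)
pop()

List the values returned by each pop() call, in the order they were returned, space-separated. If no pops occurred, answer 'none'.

push(82): heap contents = [82]
pop() → 82: heap contents = []
push(58): heap contents = [58]
push(86): heap contents = [58, 86]
pop() → 58: heap contents = [86]
push(5): heap contents = [5, 86]
push(24): heap contents = [5, 24, 86]
push(91): heap contents = [5, 24, 86, 91]
push(28): heap contents = [5, 24, 28, 86, 91]
pop() → 5: heap contents = [24, 28, 86, 91]
push(46): heap contents = [24, 28, 46, 86, 91]
pop() → 24: heap contents = [28, 46, 86, 91]
push(61): heap contents = [28, 46, 61, 86, 91]
pop() → 28: heap contents = [46, 61, 86, 91]

Answer: 82 58 5 24 28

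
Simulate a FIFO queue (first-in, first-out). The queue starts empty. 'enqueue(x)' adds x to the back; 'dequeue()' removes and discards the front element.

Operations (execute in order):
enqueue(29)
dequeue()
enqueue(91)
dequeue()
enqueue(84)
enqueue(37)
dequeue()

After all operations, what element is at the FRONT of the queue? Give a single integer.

Answer: 37

Derivation:
enqueue(29): queue = [29]
dequeue(): queue = []
enqueue(91): queue = [91]
dequeue(): queue = []
enqueue(84): queue = [84]
enqueue(37): queue = [84, 37]
dequeue(): queue = [37]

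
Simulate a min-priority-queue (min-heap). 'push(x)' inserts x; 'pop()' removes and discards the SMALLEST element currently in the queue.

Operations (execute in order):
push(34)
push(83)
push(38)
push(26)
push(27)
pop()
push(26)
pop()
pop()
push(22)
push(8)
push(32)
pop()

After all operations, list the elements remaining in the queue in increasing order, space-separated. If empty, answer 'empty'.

push(34): heap contents = [34]
push(83): heap contents = [34, 83]
push(38): heap contents = [34, 38, 83]
push(26): heap contents = [26, 34, 38, 83]
push(27): heap contents = [26, 27, 34, 38, 83]
pop() → 26: heap contents = [27, 34, 38, 83]
push(26): heap contents = [26, 27, 34, 38, 83]
pop() → 26: heap contents = [27, 34, 38, 83]
pop() → 27: heap contents = [34, 38, 83]
push(22): heap contents = [22, 34, 38, 83]
push(8): heap contents = [8, 22, 34, 38, 83]
push(32): heap contents = [8, 22, 32, 34, 38, 83]
pop() → 8: heap contents = [22, 32, 34, 38, 83]

Answer: 22 32 34 38 83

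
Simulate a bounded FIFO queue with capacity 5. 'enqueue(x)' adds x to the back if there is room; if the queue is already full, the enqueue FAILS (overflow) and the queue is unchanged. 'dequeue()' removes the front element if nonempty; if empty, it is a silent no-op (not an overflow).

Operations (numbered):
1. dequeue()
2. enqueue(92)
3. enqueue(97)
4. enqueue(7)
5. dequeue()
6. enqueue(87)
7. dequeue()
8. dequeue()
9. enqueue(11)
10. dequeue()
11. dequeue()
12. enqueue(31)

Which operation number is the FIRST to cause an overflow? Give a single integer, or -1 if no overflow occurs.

Answer: -1

Derivation:
1. dequeue(): empty, no-op, size=0
2. enqueue(92): size=1
3. enqueue(97): size=2
4. enqueue(7): size=3
5. dequeue(): size=2
6. enqueue(87): size=3
7. dequeue(): size=2
8. dequeue(): size=1
9. enqueue(11): size=2
10. dequeue(): size=1
11. dequeue(): size=0
12. enqueue(31): size=1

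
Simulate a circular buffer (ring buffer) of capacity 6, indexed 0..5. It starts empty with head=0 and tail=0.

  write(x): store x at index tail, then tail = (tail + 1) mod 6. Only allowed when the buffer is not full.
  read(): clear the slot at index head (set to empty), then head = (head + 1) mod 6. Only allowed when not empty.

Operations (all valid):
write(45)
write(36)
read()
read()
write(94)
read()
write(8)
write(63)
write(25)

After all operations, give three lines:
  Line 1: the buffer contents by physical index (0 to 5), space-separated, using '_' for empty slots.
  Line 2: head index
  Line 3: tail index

write(45): buf=[45 _ _ _ _ _], head=0, tail=1, size=1
write(36): buf=[45 36 _ _ _ _], head=0, tail=2, size=2
read(): buf=[_ 36 _ _ _ _], head=1, tail=2, size=1
read(): buf=[_ _ _ _ _ _], head=2, tail=2, size=0
write(94): buf=[_ _ 94 _ _ _], head=2, tail=3, size=1
read(): buf=[_ _ _ _ _ _], head=3, tail=3, size=0
write(8): buf=[_ _ _ 8 _ _], head=3, tail=4, size=1
write(63): buf=[_ _ _ 8 63 _], head=3, tail=5, size=2
write(25): buf=[_ _ _ 8 63 25], head=3, tail=0, size=3

Answer: _ _ _ 8 63 25
3
0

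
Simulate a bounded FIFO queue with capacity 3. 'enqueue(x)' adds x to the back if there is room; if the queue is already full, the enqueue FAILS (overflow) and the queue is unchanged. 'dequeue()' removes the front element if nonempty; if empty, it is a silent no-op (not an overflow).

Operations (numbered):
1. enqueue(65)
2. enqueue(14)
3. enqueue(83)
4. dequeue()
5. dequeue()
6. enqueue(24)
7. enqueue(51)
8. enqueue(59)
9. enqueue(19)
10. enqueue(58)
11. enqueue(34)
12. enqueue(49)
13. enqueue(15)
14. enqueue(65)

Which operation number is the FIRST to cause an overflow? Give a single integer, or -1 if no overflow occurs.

Answer: 8

Derivation:
1. enqueue(65): size=1
2. enqueue(14): size=2
3. enqueue(83): size=3
4. dequeue(): size=2
5. dequeue(): size=1
6. enqueue(24): size=2
7. enqueue(51): size=3
8. enqueue(59): size=3=cap → OVERFLOW (fail)
9. enqueue(19): size=3=cap → OVERFLOW (fail)
10. enqueue(58): size=3=cap → OVERFLOW (fail)
11. enqueue(34): size=3=cap → OVERFLOW (fail)
12. enqueue(49): size=3=cap → OVERFLOW (fail)
13. enqueue(15): size=3=cap → OVERFLOW (fail)
14. enqueue(65): size=3=cap → OVERFLOW (fail)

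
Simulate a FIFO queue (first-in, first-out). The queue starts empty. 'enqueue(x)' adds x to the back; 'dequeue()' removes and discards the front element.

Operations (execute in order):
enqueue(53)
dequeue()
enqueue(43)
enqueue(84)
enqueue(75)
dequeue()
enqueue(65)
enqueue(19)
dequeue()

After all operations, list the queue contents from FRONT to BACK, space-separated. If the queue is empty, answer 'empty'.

enqueue(53): [53]
dequeue(): []
enqueue(43): [43]
enqueue(84): [43, 84]
enqueue(75): [43, 84, 75]
dequeue(): [84, 75]
enqueue(65): [84, 75, 65]
enqueue(19): [84, 75, 65, 19]
dequeue(): [75, 65, 19]

Answer: 75 65 19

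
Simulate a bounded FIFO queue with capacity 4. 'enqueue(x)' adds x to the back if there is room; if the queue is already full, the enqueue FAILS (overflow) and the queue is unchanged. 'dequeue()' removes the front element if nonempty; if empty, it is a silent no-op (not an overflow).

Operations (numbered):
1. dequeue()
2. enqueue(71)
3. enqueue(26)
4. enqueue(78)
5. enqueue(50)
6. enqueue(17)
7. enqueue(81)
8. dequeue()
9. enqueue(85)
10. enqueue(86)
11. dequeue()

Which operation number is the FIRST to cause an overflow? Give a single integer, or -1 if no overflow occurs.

1. dequeue(): empty, no-op, size=0
2. enqueue(71): size=1
3. enqueue(26): size=2
4. enqueue(78): size=3
5. enqueue(50): size=4
6. enqueue(17): size=4=cap → OVERFLOW (fail)
7. enqueue(81): size=4=cap → OVERFLOW (fail)
8. dequeue(): size=3
9. enqueue(85): size=4
10. enqueue(86): size=4=cap → OVERFLOW (fail)
11. dequeue(): size=3

Answer: 6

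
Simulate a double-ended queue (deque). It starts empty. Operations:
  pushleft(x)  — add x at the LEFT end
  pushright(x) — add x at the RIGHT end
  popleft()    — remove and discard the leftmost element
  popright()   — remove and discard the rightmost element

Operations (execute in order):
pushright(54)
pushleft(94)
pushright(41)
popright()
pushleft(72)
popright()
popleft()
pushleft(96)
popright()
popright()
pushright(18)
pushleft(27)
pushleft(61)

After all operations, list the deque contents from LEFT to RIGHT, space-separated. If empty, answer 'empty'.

pushright(54): [54]
pushleft(94): [94, 54]
pushright(41): [94, 54, 41]
popright(): [94, 54]
pushleft(72): [72, 94, 54]
popright(): [72, 94]
popleft(): [94]
pushleft(96): [96, 94]
popright(): [96]
popright(): []
pushright(18): [18]
pushleft(27): [27, 18]
pushleft(61): [61, 27, 18]

Answer: 61 27 18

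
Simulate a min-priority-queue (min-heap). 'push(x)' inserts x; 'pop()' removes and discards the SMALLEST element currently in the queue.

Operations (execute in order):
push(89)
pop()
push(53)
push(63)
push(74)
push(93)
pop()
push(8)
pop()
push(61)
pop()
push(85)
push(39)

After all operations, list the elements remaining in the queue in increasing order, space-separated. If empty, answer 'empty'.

Answer: 39 63 74 85 93

Derivation:
push(89): heap contents = [89]
pop() → 89: heap contents = []
push(53): heap contents = [53]
push(63): heap contents = [53, 63]
push(74): heap contents = [53, 63, 74]
push(93): heap contents = [53, 63, 74, 93]
pop() → 53: heap contents = [63, 74, 93]
push(8): heap contents = [8, 63, 74, 93]
pop() → 8: heap contents = [63, 74, 93]
push(61): heap contents = [61, 63, 74, 93]
pop() → 61: heap contents = [63, 74, 93]
push(85): heap contents = [63, 74, 85, 93]
push(39): heap contents = [39, 63, 74, 85, 93]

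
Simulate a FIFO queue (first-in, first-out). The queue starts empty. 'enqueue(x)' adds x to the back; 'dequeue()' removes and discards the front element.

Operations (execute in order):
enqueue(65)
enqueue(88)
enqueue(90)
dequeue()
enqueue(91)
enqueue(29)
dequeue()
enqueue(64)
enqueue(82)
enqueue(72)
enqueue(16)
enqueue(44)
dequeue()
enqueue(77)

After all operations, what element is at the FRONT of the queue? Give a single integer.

Answer: 91

Derivation:
enqueue(65): queue = [65]
enqueue(88): queue = [65, 88]
enqueue(90): queue = [65, 88, 90]
dequeue(): queue = [88, 90]
enqueue(91): queue = [88, 90, 91]
enqueue(29): queue = [88, 90, 91, 29]
dequeue(): queue = [90, 91, 29]
enqueue(64): queue = [90, 91, 29, 64]
enqueue(82): queue = [90, 91, 29, 64, 82]
enqueue(72): queue = [90, 91, 29, 64, 82, 72]
enqueue(16): queue = [90, 91, 29, 64, 82, 72, 16]
enqueue(44): queue = [90, 91, 29, 64, 82, 72, 16, 44]
dequeue(): queue = [91, 29, 64, 82, 72, 16, 44]
enqueue(77): queue = [91, 29, 64, 82, 72, 16, 44, 77]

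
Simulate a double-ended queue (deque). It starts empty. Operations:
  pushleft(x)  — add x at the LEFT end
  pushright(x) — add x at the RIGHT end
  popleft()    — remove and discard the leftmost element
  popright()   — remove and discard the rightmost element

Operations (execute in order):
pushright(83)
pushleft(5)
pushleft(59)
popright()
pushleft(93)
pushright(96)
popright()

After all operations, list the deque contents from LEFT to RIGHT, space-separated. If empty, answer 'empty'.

pushright(83): [83]
pushleft(5): [5, 83]
pushleft(59): [59, 5, 83]
popright(): [59, 5]
pushleft(93): [93, 59, 5]
pushright(96): [93, 59, 5, 96]
popright(): [93, 59, 5]

Answer: 93 59 5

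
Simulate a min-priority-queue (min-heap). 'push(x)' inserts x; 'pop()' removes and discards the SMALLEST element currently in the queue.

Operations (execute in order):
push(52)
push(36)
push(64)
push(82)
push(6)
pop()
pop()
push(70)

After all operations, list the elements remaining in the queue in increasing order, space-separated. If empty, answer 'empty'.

Answer: 52 64 70 82

Derivation:
push(52): heap contents = [52]
push(36): heap contents = [36, 52]
push(64): heap contents = [36, 52, 64]
push(82): heap contents = [36, 52, 64, 82]
push(6): heap contents = [6, 36, 52, 64, 82]
pop() → 6: heap contents = [36, 52, 64, 82]
pop() → 36: heap contents = [52, 64, 82]
push(70): heap contents = [52, 64, 70, 82]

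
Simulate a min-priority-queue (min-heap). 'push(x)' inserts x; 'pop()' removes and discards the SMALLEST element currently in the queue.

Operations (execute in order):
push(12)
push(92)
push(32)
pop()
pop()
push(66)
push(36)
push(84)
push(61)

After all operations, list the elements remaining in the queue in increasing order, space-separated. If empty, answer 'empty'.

Answer: 36 61 66 84 92

Derivation:
push(12): heap contents = [12]
push(92): heap contents = [12, 92]
push(32): heap contents = [12, 32, 92]
pop() → 12: heap contents = [32, 92]
pop() → 32: heap contents = [92]
push(66): heap contents = [66, 92]
push(36): heap contents = [36, 66, 92]
push(84): heap contents = [36, 66, 84, 92]
push(61): heap contents = [36, 61, 66, 84, 92]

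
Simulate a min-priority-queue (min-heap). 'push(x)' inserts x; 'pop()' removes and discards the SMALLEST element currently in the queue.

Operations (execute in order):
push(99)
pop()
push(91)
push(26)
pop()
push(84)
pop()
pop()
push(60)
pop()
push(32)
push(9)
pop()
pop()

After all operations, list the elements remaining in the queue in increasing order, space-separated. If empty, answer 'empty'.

Answer: empty

Derivation:
push(99): heap contents = [99]
pop() → 99: heap contents = []
push(91): heap contents = [91]
push(26): heap contents = [26, 91]
pop() → 26: heap contents = [91]
push(84): heap contents = [84, 91]
pop() → 84: heap contents = [91]
pop() → 91: heap contents = []
push(60): heap contents = [60]
pop() → 60: heap contents = []
push(32): heap contents = [32]
push(9): heap contents = [9, 32]
pop() → 9: heap contents = [32]
pop() → 32: heap contents = []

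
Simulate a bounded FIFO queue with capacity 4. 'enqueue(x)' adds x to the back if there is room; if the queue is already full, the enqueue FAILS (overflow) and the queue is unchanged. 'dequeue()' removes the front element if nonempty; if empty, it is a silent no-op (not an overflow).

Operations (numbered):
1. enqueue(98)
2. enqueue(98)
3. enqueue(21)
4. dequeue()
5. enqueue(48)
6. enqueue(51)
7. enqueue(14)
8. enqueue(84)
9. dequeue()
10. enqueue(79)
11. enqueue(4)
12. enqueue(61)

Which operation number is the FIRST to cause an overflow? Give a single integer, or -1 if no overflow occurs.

Answer: 7

Derivation:
1. enqueue(98): size=1
2. enqueue(98): size=2
3. enqueue(21): size=3
4. dequeue(): size=2
5. enqueue(48): size=3
6. enqueue(51): size=4
7. enqueue(14): size=4=cap → OVERFLOW (fail)
8. enqueue(84): size=4=cap → OVERFLOW (fail)
9. dequeue(): size=3
10. enqueue(79): size=4
11. enqueue(4): size=4=cap → OVERFLOW (fail)
12. enqueue(61): size=4=cap → OVERFLOW (fail)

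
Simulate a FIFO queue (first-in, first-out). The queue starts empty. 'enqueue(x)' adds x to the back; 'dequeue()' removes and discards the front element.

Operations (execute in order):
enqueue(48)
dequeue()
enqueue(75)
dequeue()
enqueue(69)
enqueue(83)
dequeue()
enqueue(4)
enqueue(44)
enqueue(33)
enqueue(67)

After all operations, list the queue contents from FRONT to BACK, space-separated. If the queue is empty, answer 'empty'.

enqueue(48): [48]
dequeue(): []
enqueue(75): [75]
dequeue(): []
enqueue(69): [69]
enqueue(83): [69, 83]
dequeue(): [83]
enqueue(4): [83, 4]
enqueue(44): [83, 4, 44]
enqueue(33): [83, 4, 44, 33]
enqueue(67): [83, 4, 44, 33, 67]

Answer: 83 4 44 33 67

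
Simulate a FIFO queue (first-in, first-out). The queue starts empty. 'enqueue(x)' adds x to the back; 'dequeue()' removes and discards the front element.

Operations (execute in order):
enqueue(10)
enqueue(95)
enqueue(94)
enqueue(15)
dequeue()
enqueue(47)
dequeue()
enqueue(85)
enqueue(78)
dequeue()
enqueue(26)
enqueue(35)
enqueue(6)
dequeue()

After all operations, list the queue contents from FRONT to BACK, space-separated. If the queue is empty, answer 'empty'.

Answer: 47 85 78 26 35 6

Derivation:
enqueue(10): [10]
enqueue(95): [10, 95]
enqueue(94): [10, 95, 94]
enqueue(15): [10, 95, 94, 15]
dequeue(): [95, 94, 15]
enqueue(47): [95, 94, 15, 47]
dequeue(): [94, 15, 47]
enqueue(85): [94, 15, 47, 85]
enqueue(78): [94, 15, 47, 85, 78]
dequeue(): [15, 47, 85, 78]
enqueue(26): [15, 47, 85, 78, 26]
enqueue(35): [15, 47, 85, 78, 26, 35]
enqueue(6): [15, 47, 85, 78, 26, 35, 6]
dequeue(): [47, 85, 78, 26, 35, 6]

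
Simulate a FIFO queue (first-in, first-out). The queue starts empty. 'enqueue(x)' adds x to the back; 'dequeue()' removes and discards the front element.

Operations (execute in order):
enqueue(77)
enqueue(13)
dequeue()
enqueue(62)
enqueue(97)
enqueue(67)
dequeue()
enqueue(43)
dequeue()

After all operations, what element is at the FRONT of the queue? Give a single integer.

Answer: 97

Derivation:
enqueue(77): queue = [77]
enqueue(13): queue = [77, 13]
dequeue(): queue = [13]
enqueue(62): queue = [13, 62]
enqueue(97): queue = [13, 62, 97]
enqueue(67): queue = [13, 62, 97, 67]
dequeue(): queue = [62, 97, 67]
enqueue(43): queue = [62, 97, 67, 43]
dequeue(): queue = [97, 67, 43]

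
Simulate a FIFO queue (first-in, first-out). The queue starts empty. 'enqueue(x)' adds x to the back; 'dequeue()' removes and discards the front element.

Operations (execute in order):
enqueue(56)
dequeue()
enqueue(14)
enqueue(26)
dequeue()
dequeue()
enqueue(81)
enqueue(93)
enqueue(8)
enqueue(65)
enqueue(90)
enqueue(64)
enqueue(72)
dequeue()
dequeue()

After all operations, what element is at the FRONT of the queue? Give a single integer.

enqueue(56): queue = [56]
dequeue(): queue = []
enqueue(14): queue = [14]
enqueue(26): queue = [14, 26]
dequeue(): queue = [26]
dequeue(): queue = []
enqueue(81): queue = [81]
enqueue(93): queue = [81, 93]
enqueue(8): queue = [81, 93, 8]
enqueue(65): queue = [81, 93, 8, 65]
enqueue(90): queue = [81, 93, 8, 65, 90]
enqueue(64): queue = [81, 93, 8, 65, 90, 64]
enqueue(72): queue = [81, 93, 8, 65, 90, 64, 72]
dequeue(): queue = [93, 8, 65, 90, 64, 72]
dequeue(): queue = [8, 65, 90, 64, 72]

Answer: 8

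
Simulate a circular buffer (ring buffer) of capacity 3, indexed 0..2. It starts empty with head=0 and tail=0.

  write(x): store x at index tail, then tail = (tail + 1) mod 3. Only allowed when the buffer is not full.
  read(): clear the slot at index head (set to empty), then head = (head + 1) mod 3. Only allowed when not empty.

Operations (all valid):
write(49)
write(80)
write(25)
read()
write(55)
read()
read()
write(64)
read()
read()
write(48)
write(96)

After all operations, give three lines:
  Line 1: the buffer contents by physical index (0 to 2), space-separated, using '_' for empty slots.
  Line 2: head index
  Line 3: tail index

Answer: 96 _ 48
2
1

Derivation:
write(49): buf=[49 _ _], head=0, tail=1, size=1
write(80): buf=[49 80 _], head=0, tail=2, size=2
write(25): buf=[49 80 25], head=0, tail=0, size=3
read(): buf=[_ 80 25], head=1, tail=0, size=2
write(55): buf=[55 80 25], head=1, tail=1, size=3
read(): buf=[55 _ 25], head=2, tail=1, size=2
read(): buf=[55 _ _], head=0, tail=1, size=1
write(64): buf=[55 64 _], head=0, tail=2, size=2
read(): buf=[_ 64 _], head=1, tail=2, size=1
read(): buf=[_ _ _], head=2, tail=2, size=0
write(48): buf=[_ _ 48], head=2, tail=0, size=1
write(96): buf=[96 _ 48], head=2, tail=1, size=2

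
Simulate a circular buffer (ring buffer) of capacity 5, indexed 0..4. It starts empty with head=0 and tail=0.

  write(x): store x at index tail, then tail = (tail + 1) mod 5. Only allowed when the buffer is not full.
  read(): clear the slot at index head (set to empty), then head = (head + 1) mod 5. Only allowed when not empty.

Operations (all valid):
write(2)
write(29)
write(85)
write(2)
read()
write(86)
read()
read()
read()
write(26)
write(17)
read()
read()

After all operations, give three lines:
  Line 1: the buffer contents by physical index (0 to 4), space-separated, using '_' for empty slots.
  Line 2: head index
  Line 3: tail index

write(2): buf=[2 _ _ _ _], head=0, tail=1, size=1
write(29): buf=[2 29 _ _ _], head=0, tail=2, size=2
write(85): buf=[2 29 85 _ _], head=0, tail=3, size=3
write(2): buf=[2 29 85 2 _], head=0, tail=4, size=4
read(): buf=[_ 29 85 2 _], head=1, tail=4, size=3
write(86): buf=[_ 29 85 2 86], head=1, tail=0, size=4
read(): buf=[_ _ 85 2 86], head=2, tail=0, size=3
read(): buf=[_ _ _ 2 86], head=3, tail=0, size=2
read(): buf=[_ _ _ _ 86], head=4, tail=0, size=1
write(26): buf=[26 _ _ _ 86], head=4, tail=1, size=2
write(17): buf=[26 17 _ _ 86], head=4, tail=2, size=3
read(): buf=[26 17 _ _ _], head=0, tail=2, size=2
read(): buf=[_ 17 _ _ _], head=1, tail=2, size=1

Answer: _ 17 _ _ _
1
2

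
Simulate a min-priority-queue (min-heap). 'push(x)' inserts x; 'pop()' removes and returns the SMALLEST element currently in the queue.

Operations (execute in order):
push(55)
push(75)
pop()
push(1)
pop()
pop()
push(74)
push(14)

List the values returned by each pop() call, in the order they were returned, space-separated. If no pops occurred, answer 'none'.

push(55): heap contents = [55]
push(75): heap contents = [55, 75]
pop() → 55: heap contents = [75]
push(1): heap contents = [1, 75]
pop() → 1: heap contents = [75]
pop() → 75: heap contents = []
push(74): heap contents = [74]
push(14): heap contents = [14, 74]

Answer: 55 1 75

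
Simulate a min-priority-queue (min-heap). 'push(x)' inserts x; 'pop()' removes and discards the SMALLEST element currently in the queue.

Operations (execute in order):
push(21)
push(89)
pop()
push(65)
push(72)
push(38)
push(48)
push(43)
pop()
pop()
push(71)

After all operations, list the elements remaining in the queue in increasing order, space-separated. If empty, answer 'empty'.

Answer: 48 65 71 72 89

Derivation:
push(21): heap contents = [21]
push(89): heap contents = [21, 89]
pop() → 21: heap contents = [89]
push(65): heap contents = [65, 89]
push(72): heap contents = [65, 72, 89]
push(38): heap contents = [38, 65, 72, 89]
push(48): heap contents = [38, 48, 65, 72, 89]
push(43): heap contents = [38, 43, 48, 65, 72, 89]
pop() → 38: heap contents = [43, 48, 65, 72, 89]
pop() → 43: heap contents = [48, 65, 72, 89]
push(71): heap contents = [48, 65, 71, 72, 89]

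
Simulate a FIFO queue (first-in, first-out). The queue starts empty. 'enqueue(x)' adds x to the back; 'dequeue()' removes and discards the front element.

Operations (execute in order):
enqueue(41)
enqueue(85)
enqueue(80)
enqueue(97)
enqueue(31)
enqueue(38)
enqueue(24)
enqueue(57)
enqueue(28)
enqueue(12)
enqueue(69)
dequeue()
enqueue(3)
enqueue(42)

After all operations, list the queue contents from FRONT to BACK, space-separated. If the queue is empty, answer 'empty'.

Answer: 85 80 97 31 38 24 57 28 12 69 3 42

Derivation:
enqueue(41): [41]
enqueue(85): [41, 85]
enqueue(80): [41, 85, 80]
enqueue(97): [41, 85, 80, 97]
enqueue(31): [41, 85, 80, 97, 31]
enqueue(38): [41, 85, 80, 97, 31, 38]
enqueue(24): [41, 85, 80, 97, 31, 38, 24]
enqueue(57): [41, 85, 80, 97, 31, 38, 24, 57]
enqueue(28): [41, 85, 80, 97, 31, 38, 24, 57, 28]
enqueue(12): [41, 85, 80, 97, 31, 38, 24, 57, 28, 12]
enqueue(69): [41, 85, 80, 97, 31, 38, 24, 57, 28, 12, 69]
dequeue(): [85, 80, 97, 31, 38, 24, 57, 28, 12, 69]
enqueue(3): [85, 80, 97, 31, 38, 24, 57, 28, 12, 69, 3]
enqueue(42): [85, 80, 97, 31, 38, 24, 57, 28, 12, 69, 3, 42]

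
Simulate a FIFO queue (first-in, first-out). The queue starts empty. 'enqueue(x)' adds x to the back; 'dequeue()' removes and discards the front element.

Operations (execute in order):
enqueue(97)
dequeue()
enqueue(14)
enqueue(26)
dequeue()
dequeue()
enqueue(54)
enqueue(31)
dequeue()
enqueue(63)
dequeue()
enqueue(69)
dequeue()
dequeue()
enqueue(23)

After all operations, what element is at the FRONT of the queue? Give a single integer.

Answer: 23

Derivation:
enqueue(97): queue = [97]
dequeue(): queue = []
enqueue(14): queue = [14]
enqueue(26): queue = [14, 26]
dequeue(): queue = [26]
dequeue(): queue = []
enqueue(54): queue = [54]
enqueue(31): queue = [54, 31]
dequeue(): queue = [31]
enqueue(63): queue = [31, 63]
dequeue(): queue = [63]
enqueue(69): queue = [63, 69]
dequeue(): queue = [69]
dequeue(): queue = []
enqueue(23): queue = [23]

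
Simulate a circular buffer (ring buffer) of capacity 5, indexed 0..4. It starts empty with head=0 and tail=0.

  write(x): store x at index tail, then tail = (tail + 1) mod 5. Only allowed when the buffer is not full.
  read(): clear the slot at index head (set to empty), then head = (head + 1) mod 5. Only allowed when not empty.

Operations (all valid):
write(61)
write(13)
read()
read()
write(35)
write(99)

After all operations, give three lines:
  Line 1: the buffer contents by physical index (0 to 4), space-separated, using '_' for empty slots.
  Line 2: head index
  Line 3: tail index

write(61): buf=[61 _ _ _ _], head=0, tail=1, size=1
write(13): buf=[61 13 _ _ _], head=0, tail=2, size=2
read(): buf=[_ 13 _ _ _], head=1, tail=2, size=1
read(): buf=[_ _ _ _ _], head=2, tail=2, size=0
write(35): buf=[_ _ 35 _ _], head=2, tail=3, size=1
write(99): buf=[_ _ 35 99 _], head=2, tail=4, size=2

Answer: _ _ 35 99 _
2
4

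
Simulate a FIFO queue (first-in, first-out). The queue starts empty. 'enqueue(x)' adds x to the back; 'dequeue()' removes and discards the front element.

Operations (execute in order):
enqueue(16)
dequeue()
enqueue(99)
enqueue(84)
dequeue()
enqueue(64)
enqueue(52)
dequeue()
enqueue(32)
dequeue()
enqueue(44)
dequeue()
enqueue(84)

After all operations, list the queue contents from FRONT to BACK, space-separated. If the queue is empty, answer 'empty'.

Answer: 32 44 84

Derivation:
enqueue(16): [16]
dequeue(): []
enqueue(99): [99]
enqueue(84): [99, 84]
dequeue(): [84]
enqueue(64): [84, 64]
enqueue(52): [84, 64, 52]
dequeue(): [64, 52]
enqueue(32): [64, 52, 32]
dequeue(): [52, 32]
enqueue(44): [52, 32, 44]
dequeue(): [32, 44]
enqueue(84): [32, 44, 84]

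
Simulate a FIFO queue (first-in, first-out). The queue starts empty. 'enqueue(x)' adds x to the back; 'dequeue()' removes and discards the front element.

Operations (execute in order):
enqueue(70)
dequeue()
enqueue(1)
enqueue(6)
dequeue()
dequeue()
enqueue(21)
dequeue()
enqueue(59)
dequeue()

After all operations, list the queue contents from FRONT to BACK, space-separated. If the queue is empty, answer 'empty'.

Answer: empty

Derivation:
enqueue(70): [70]
dequeue(): []
enqueue(1): [1]
enqueue(6): [1, 6]
dequeue(): [6]
dequeue(): []
enqueue(21): [21]
dequeue(): []
enqueue(59): [59]
dequeue(): []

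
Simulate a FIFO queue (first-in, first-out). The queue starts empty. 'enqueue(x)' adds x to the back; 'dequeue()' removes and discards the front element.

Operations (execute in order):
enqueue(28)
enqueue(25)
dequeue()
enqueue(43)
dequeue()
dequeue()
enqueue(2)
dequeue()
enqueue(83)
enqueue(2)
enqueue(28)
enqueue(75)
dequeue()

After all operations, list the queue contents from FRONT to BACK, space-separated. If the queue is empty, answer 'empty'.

Answer: 2 28 75

Derivation:
enqueue(28): [28]
enqueue(25): [28, 25]
dequeue(): [25]
enqueue(43): [25, 43]
dequeue(): [43]
dequeue(): []
enqueue(2): [2]
dequeue(): []
enqueue(83): [83]
enqueue(2): [83, 2]
enqueue(28): [83, 2, 28]
enqueue(75): [83, 2, 28, 75]
dequeue(): [2, 28, 75]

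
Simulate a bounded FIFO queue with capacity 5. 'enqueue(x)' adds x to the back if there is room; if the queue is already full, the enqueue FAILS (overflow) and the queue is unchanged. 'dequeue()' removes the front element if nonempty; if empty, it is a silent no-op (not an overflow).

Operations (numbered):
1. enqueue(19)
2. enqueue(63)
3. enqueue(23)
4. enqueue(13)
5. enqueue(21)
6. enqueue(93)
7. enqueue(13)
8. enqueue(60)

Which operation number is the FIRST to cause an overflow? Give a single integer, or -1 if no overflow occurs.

Answer: 6

Derivation:
1. enqueue(19): size=1
2. enqueue(63): size=2
3. enqueue(23): size=3
4. enqueue(13): size=4
5. enqueue(21): size=5
6. enqueue(93): size=5=cap → OVERFLOW (fail)
7. enqueue(13): size=5=cap → OVERFLOW (fail)
8. enqueue(60): size=5=cap → OVERFLOW (fail)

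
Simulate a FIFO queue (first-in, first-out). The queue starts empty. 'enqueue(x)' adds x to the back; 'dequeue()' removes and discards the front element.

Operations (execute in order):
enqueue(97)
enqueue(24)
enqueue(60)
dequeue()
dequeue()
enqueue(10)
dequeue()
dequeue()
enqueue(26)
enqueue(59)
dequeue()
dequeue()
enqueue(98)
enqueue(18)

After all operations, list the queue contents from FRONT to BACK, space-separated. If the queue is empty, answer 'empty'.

enqueue(97): [97]
enqueue(24): [97, 24]
enqueue(60): [97, 24, 60]
dequeue(): [24, 60]
dequeue(): [60]
enqueue(10): [60, 10]
dequeue(): [10]
dequeue(): []
enqueue(26): [26]
enqueue(59): [26, 59]
dequeue(): [59]
dequeue(): []
enqueue(98): [98]
enqueue(18): [98, 18]

Answer: 98 18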